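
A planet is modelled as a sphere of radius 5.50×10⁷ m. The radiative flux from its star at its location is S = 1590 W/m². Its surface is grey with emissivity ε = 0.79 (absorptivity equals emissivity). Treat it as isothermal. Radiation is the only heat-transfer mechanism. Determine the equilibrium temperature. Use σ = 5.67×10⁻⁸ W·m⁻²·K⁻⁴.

T ≈ 289 K

At equilibrium, absorbed power = emitted power.
Absorbing cross-section = πr² = 9.503×10¹⁵ m²; emitting surface = 4πr² = 3.801×10¹⁶ m² (ratio 4).
εS·A_cross = εσ·A_surf·T⁴  ⇒  T⁴ = S/(4σ)   (ε cancels).
T⁴ = 1590/(4·5.67×10⁻⁸) = 7.011×10⁹ K⁴.
T = (7.011×10⁹)^(1/4).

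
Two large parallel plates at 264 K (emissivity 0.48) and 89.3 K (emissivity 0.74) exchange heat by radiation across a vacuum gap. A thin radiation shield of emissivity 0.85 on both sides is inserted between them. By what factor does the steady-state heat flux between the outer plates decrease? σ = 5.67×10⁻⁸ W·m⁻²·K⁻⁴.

factor ≈ 1.56

Without shield: q₀ = σΔ(T⁴)/(1/ε₁+1/ε₂−1) with denominator 2.435.
With shield the two gaps are in series; the resistances add: (1/ε₁+1/ε_s−1)+(1/ε_s+1/ε₂−1) = 2.260+1.528 = 3.788.
Heat-flux ratio q₀/q = 3.788/2.435.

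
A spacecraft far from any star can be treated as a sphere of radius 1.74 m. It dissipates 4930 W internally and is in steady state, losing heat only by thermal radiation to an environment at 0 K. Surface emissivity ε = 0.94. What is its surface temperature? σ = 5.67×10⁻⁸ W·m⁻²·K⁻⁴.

Steady state: internal power = radiated power, P = εσA T⁴.
Radiating area A = 4πr² = 38.05 m².
T⁴ = P/(εσA) = 4930/(0.94·5.67×10⁻⁸·38.05) = 2.431×10⁹ K⁴.
T = (2.431×10⁹)^(1/4).

T ≈ 222 K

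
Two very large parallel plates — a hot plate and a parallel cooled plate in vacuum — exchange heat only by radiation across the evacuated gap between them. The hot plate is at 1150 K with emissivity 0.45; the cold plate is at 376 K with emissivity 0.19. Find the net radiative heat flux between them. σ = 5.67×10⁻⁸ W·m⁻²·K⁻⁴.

q ≈ 15100 W/m²

For two infinite grey parallel plates, q = σ(T₁⁴ − T₂⁴)/(1/ε₁ + 1/ε₂ − 1).
T₁⁴ − T₂⁴ = 1.749×10¹² − 1.999×10¹⁰ = 1.729×10¹² K⁴.
1/ε₁ + 1/ε₂ − 1 = 2.222 + 5.263 − 1 = 6.485.
q = 5.67×10⁻⁸ × 1.729×10¹² / 6.485.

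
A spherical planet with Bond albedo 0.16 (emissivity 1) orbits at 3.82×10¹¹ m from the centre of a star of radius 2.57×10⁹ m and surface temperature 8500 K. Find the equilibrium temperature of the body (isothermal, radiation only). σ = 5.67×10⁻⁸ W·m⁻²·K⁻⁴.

T ≈ 472 K

The star's surface emits σT_*⁴; at distance d the flux is S = σT_*⁴(R_*/d)².
S = 5.67×10⁻⁸·(8500)⁴·(2.57×10⁹/3.82×10¹¹)² = 13400 W/m².
For an isothermal sphere T⁴ = (1−a)S/(4σ) = 4.962×10¹⁰ K⁴.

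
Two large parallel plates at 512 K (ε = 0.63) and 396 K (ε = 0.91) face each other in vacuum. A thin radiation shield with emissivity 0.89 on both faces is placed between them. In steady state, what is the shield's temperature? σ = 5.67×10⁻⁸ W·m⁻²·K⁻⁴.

T_s ≈ 455 K

In steady state the net flux on the hot side equals that on the cold side.
σ(T₁⁴−T_s⁴)/D₁ = σ(T_s⁴−T₂⁴)/D₂, with D₁ = 1/ε₁+1/ε_s−1 = 1.711, D₂ = 1/ε_s+1/ε₂−1 = 1.222.
Solve for T_s⁴: T_s⁴ = (D₂·T₁⁴ + D₁·T₂⁴)/(D₁+D₂) = 4.298×10¹⁰ K⁴.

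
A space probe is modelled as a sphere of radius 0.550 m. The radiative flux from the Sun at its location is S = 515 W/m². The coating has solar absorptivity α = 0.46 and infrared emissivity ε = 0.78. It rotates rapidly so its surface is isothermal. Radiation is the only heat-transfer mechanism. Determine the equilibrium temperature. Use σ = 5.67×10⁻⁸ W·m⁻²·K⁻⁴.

T ≈ 191 K

At equilibrium, absorbed power = emitted power.
Absorbing cross-section = πr² = 0.9503 m²; emitting surface = 4πr² = 3.801 m² (ratio 4).
αS·A_cross = εσ·A_surf·T⁴  ⇒  T⁴ = αS/(ε·4σ).
T⁴ = 0.460·515/(0.78·4·5.67×10⁻⁸) = 1.339×10⁹ K⁴.
T = (1.339×10⁹)^(1/4).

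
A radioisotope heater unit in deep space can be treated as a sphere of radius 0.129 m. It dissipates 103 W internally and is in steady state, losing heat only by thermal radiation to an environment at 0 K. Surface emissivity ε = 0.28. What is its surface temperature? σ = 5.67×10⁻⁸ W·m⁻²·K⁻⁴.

Steady state: internal power = radiated power, P = εσA T⁴.
Radiating area A = 4πr² = 0.2091 m².
T⁴ = P/(εσA) = 103/(0.28·5.67×10⁻⁸·0.2091) = 3.102×10¹⁰ K⁴.
T = (3.102×10¹⁰)^(1/4).

T ≈ 420 K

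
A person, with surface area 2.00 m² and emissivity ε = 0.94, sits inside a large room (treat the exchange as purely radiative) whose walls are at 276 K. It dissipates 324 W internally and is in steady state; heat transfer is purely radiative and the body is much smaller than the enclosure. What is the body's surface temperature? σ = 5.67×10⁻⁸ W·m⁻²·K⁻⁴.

T ≈ 307 K

For a small grey body in a large enclosure, net radiated power = εσA(T⁴ − T_w⁴).
Steady state: P = εσA(T⁴ − T_w⁴) with A = 2.00 m².
T⁴ = P/(εσA) + T_w⁴ = 324/(0.94·5.67×10⁻⁸·2.000) + (276)⁴
    = 3.040×10⁹ + 5.803×10⁹ = 8.842×10⁹ K⁴.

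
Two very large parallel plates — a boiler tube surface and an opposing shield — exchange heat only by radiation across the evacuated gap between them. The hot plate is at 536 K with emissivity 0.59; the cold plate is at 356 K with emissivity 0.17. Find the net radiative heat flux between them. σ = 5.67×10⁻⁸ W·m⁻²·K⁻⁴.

For two infinite grey parallel plates, q = σ(T₁⁴ − T₂⁴)/(1/ε₁ + 1/ε₂ − 1).
T₁⁴ − T₂⁴ = 8.254×10¹⁰ − 1.606×10¹⁰ = 6.648×10¹⁰ K⁴.
1/ε₁ + 1/ε₂ − 1 = 1.695 + 5.882 − 1 = 6.577.
q = 5.67×10⁻⁸ × 6.648×10¹⁰ / 6.577.

q ≈ 573 W/m²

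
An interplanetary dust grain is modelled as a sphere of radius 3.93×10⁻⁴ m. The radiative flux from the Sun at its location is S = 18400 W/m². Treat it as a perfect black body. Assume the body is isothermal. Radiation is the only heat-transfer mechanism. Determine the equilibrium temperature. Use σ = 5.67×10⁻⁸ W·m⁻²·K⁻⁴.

At equilibrium, absorbed power = emitted power.
Absorbing cross-section = πr² = 4.852×10⁻⁷ m²; emitting surface = 4πr² = 1.941×10⁻⁶ m² (ratio 4).
S·A_cross = εσ·A_surf·T⁴  ⇒  T⁴ = S/(4σ).
T⁴ = 1.00·18400/(4·5.67×10⁻⁸) = 8.113×10¹⁰ K⁴.
T = (8.113×10¹⁰)^(1/4).

T ≈ 534 K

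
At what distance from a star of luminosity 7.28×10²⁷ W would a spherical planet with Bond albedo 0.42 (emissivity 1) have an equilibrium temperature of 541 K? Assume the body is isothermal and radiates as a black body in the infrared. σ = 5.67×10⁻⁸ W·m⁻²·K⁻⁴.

For an isothermal black-emitting sphere, (1−a)S·πr² = σ·4πr²·T⁴ ⇒ S = 4σT⁴/(1−a).
S = 4·5.67×10⁻⁸·(541)⁴/0.580 = 33500 W/m².
Flux falls as S = L/(4πd²), so d = √(L/(4πS)) = √(7.28×10²⁷/(4π·33500)).

d ≈ 1.32×10¹¹ m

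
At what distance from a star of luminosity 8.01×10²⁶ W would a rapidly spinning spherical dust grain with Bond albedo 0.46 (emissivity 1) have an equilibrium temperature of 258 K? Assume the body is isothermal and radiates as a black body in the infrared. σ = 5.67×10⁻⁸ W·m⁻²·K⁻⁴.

For an isothermal black-emitting sphere, (1−a)S·πr² = σ·4πr²·T⁴ ⇒ S = 4σT⁴/(1−a).
S = 4·5.67×10⁻⁸·(258)⁴/0.540 = 1861 W/m².
Flux falls as S = L/(4πd²), so d = √(L/(4πS)) = √(8.01×10²⁶/(4π·1861)).

d ≈ 1.85×10¹¹ m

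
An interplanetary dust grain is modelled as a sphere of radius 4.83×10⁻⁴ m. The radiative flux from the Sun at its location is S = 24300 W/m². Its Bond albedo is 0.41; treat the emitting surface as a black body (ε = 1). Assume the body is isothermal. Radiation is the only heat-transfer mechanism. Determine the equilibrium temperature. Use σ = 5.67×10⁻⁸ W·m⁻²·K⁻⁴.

T ≈ 501 K

At equilibrium, absorbed power = emitted power.
Absorbing cross-section = πr² = 7.329×10⁻⁷ m²; emitting surface = 4πr² = 2.932×10⁻⁶ m² (ratio 4).
(1−a)S·A_cross = εσ·A_surf·T⁴  ⇒  T⁴ = (1−a)S/(4σ).
T⁴ = 0.590·24300/(4·5.67×10⁻⁸) = 6.321×10¹⁰ K⁴.
T = (6.321×10¹⁰)^(1/4).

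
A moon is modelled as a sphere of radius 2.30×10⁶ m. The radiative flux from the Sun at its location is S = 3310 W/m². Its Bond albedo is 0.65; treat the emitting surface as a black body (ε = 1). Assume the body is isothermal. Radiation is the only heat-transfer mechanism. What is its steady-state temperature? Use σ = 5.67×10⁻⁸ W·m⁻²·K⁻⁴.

T ≈ 267 K

At equilibrium, absorbed power = emitted power.
Absorbing cross-section = πr² = 1.662×10¹³ m²; emitting surface = 4πr² = 6.648×10¹³ m² (ratio 4).
(1−a)S·A_cross = εσ·A_surf·T⁴  ⇒  T⁴ = (1−a)S/(4σ).
T⁴ = 0.350·3310/(4·5.67×10⁻⁸) = 5.108×10⁹ K⁴.
T = (5.108×10⁹)^(1/4).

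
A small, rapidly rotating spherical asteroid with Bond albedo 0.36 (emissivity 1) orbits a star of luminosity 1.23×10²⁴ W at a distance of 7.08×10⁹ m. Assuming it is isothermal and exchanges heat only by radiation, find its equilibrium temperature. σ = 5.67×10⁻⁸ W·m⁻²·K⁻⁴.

T ≈ 272 K

First find the stellar flux at distance d: S = L/(4πd²) = 1.23×10²⁴/(4π·(7.08×10⁹)²) = 1953 W/m².
For an isothermal sphere, absorbed (1−a)S·πr² = emitted σ·4πr²·T⁴, so T⁴ = (1−a)S/(4σ).
T⁴ = 0.640·1953/(4·5.67×10⁻⁸) = 5.510×10⁹ K⁴.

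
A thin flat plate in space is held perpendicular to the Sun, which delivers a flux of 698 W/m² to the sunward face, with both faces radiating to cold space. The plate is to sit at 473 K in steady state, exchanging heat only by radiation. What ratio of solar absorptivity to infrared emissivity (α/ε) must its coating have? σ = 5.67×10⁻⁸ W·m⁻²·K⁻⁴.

α/ε ≈ 8.13

Balance: αS·A = εσ·2A·T⁴ ⇒ α/ε = 2σT⁴/S.
α/ε = 2·5.67×10⁻⁸·(473)⁴/698 = 2·5.67×10⁻⁸·5.005×10¹⁰/698.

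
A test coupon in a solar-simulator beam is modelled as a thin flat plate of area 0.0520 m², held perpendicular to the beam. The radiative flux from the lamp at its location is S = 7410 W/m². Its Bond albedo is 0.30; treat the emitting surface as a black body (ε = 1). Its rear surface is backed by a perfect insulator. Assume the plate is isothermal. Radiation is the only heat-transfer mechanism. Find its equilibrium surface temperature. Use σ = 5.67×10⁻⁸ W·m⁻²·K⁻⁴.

At equilibrium, absorbed power = emitted power.
Absorbing cross-section = A = 0.05200 m²; emitting surface = A = 0.05200 m² (ratio 1).
(1−a)S·A_cross = εσ·A_surf·T⁴  ⇒  T⁴ = (1−a)S/(1σ).
T⁴ = 0.700·7410/(1·5.67×10⁻⁸) = 9.148×10¹⁰ K⁴.
T = (9.148×10¹⁰)^(1/4).

T ≈ 550 K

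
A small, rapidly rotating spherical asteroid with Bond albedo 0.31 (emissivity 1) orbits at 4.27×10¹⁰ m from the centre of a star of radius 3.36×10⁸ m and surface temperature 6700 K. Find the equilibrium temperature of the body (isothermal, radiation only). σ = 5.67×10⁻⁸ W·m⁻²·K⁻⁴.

The star's surface emits σT_*⁴; at distance d the flux is S = σT_*⁴(R_*/d)².
S = 5.67×10⁻⁸·(6700)⁴·(3.36×10⁸/4.27×10¹⁰)² = 7075 W/m².
For an isothermal sphere T⁴ = (1−a)S/(4σ) = 2.152×10¹⁰ K⁴.

T ≈ 383 K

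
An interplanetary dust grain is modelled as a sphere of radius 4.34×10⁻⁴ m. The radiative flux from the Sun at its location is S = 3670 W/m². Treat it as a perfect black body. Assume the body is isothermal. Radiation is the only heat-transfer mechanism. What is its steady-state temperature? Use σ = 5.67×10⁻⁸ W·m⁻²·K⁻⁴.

At equilibrium, absorbed power = emitted power.
Absorbing cross-section = πr² = 5.917×10⁻⁷ m²; emitting surface = 4πr² = 2.367×10⁻⁶ m² (ratio 4).
S·A_cross = εσ·A_surf·T⁴  ⇒  T⁴ = S/(4σ).
T⁴ = 1.00·3670/(4·5.67×10⁻⁸) = 1.618×10¹⁰ K⁴.
T = (1.618×10¹⁰)^(1/4).

T ≈ 357 K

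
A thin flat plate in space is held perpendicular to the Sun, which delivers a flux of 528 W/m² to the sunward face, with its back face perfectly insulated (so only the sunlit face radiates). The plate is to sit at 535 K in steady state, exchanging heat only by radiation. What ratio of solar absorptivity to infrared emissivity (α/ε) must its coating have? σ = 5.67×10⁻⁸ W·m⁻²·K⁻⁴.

Balance: αS·A = εσ·1A·T⁴ ⇒ α/ε = σT⁴/S.
α/ε = 5.67×10⁻⁸·(535)⁴/528 = 5.67×10⁻⁸·8.192×10¹⁰/528.

α/ε ≈ 8.80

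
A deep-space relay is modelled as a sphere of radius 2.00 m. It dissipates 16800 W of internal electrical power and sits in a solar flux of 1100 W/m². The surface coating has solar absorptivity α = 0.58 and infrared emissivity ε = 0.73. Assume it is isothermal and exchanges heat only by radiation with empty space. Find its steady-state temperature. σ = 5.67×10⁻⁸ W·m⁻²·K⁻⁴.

T ≈ 330 K

At steady state, absorbed solar power + internal power = radiated power.
Absorbed: α·S·A_cross = 0.58·1100·12.57 = 8017 W (cross-section πr²).
Total input = 8017 + 16800 = 24820 W.
Radiated: εσ·A_surf·T⁴ with A_surf = 4πr² = 50.27 m².
T⁴ = 24820/(0.73·5.67×10⁻⁸·50.27) = 1.193×10¹⁰ K⁴.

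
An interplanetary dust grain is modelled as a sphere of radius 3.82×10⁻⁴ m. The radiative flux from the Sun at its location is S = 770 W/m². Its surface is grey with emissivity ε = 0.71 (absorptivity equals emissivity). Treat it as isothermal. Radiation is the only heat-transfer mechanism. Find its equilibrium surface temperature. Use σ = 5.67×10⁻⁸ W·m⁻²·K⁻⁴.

T ≈ 241 K

At equilibrium, absorbed power = emitted power.
Absorbing cross-section = πr² = 4.584×10⁻⁷ m²; emitting surface = 4πr² = 1.834×10⁻⁶ m² (ratio 4).
εS·A_cross = εσ·A_surf·T⁴  ⇒  T⁴ = S/(4σ)   (ε cancels).
T⁴ = 770/(4·5.67×10⁻⁸) = 3.395×10⁹ K⁴.
T = (3.395×10⁹)^(1/4).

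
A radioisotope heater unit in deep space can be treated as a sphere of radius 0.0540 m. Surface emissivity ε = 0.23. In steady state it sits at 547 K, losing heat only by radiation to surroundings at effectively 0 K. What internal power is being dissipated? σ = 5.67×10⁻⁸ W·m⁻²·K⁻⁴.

P ≈ 42.8 W

Steady state: P = εσA T⁴.
A = 4πr² = 0.03664 m²; T⁴ = (547)⁴ = 8.953×10¹⁰ K⁴.
P = 0.23 × 5.67×10⁻⁸ × 0.03664 × 8.953×10¹⁰.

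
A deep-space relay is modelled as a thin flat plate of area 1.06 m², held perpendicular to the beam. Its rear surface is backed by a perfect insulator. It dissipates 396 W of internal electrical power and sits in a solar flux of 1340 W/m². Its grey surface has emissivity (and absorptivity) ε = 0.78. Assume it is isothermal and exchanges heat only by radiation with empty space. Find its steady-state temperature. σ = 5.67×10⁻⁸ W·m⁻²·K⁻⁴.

At steady state, absorbed solar power + internal power = radiated power.
Absorbed: α·S·A_cross = 0.78·1340·1.060 = 1108 W (cross-section A).
Total input = 1108 + 396 = 1504 W.
Radiated: εσ·A_surf·T⁴ with A_surf = A = 1.060 m².
T⁴ = 1504/(0.78·5.67×10⁻⁸·1.060) = 3.208×10¹⁰ K⁴.

T ≈ 423 K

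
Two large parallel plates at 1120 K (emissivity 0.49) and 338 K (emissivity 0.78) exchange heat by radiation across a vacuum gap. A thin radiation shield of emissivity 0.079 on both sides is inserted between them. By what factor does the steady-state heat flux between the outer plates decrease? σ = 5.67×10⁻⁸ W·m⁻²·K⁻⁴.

Without shield: q₀ = σΔ(T⁴)/(1/ε₁+1/ε₂−1) with denominator 2.323.
With shield the two gaps are in series; the resistances add: (1/ε₁+1/ε_s−1)+(1/ε_s+1/ε₂−1) = 13.70+12.94 = 26.64.
Heat-flux ratio q₀/q = 26.64/2.323.

factor ≈ 11.5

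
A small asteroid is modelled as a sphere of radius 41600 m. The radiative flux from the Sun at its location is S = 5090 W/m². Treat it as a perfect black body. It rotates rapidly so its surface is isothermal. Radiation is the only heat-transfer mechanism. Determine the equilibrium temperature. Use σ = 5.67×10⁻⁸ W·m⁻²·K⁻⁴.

At equilibrium, absorbed power = emitted power.
Absorbing cross-section = πr² = 5.437×10⁹ m²; emitting surface = 4πr² = 2.175×10¹⁰ m² (ratio 4).
S·A_cross = εσ·A_surf·T⁴  ⇒  T⁴ = S/(4σ).
T⁴ = 1.00·5090/(4·5.67×10⁻⁸) = 2.244×10¹⁰ K⁴.
T = (2.244×10¹⁰)^(1/4).

T ≈ 387 K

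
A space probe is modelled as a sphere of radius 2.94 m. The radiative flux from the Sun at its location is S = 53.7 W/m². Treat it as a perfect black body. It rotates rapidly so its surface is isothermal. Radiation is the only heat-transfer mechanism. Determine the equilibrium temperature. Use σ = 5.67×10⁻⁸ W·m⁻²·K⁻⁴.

T ≈ 124 K

At equilibrium, absorbed power = emitted power.
Absorbing cross-section = πr² = 27.15 m²; emitting surface = 4πr² = 108.6 m² (ratio 4).
S·A_cross = εσ·A_surf·T⁴  ⇒  T⁴ = S/(4σ).
T⁴ = 1.00·53.7/(4·5.67×10⁻⁸) = 2.368×10⁸ K⁴.
T = (2.368×10⁸)^(1/4).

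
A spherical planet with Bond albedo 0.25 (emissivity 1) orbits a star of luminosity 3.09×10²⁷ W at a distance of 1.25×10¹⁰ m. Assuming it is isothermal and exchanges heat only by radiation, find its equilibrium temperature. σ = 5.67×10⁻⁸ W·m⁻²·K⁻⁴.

First find the stellar flux at distance d: S = L/(4πd²) = 3.09×10²⁷/(4π·(1.25×10¹⁰)²) = 1.574×10⁶ W/m².
For an isothermal sphere, absorbed (1−a)S·πr² = emitted σ·4πr²·T⁴, so T⁴ = (1−a)S/(4σ).
T⁴ = 0.750·1.574×10⁶/(4·5.67×10⁻⁸) = 5.204×10¹² K⁴.

T ≈ 1510 K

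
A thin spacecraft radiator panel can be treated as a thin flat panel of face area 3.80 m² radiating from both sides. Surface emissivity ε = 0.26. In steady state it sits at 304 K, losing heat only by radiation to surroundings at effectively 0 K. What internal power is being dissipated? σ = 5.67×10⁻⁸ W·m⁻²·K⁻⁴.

P ≈ 957 W

Steady state: P = εσA T⁴.
A = 2·3.80 = 7.600 m²; T⁴ = (304)⁴ = 8.541×10⁹ K⁴.
P = 0.26 × 5.67×10⁻⁸ × 7.600 × 8.541×10⁹.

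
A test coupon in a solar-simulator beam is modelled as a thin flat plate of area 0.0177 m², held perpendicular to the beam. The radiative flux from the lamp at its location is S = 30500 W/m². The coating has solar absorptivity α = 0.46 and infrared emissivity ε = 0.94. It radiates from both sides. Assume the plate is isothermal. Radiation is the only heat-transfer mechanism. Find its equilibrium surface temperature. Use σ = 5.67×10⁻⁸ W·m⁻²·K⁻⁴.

At equilibrium, absorbed power = emitted power.
Absorbing cross-section = A = 0.01770 m²; emitting surface = 2A = 0.03540 m² (ratio 2).
αS·A_cross = εσ·A_surf·T⁴  ⇒  T⁴ = αS/(ε·2σ).
T⁴ = 0.460·30500/(0.94·2·5.67×10⁻⁸) = 1.316×10¹¹ K⁴.
T = (1.316×10¹¹)^(1/4).

T ≈ 602 K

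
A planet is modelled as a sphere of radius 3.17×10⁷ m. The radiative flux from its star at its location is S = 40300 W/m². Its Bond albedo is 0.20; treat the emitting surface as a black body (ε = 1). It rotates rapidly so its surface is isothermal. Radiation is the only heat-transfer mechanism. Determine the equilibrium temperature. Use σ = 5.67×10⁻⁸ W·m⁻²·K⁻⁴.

T ≈ 614 K

At equilibrium, absorbed power = emitted power.
Absorbing cross-section = πr² = 3.157×10¹⁵ m²; emitting surface = 4πr² = 1.263×10¹⁶ m² (ratio 4).
(1−a)S·A_cross = εσ·A_surf·T⁴  ⇒  T⁴ = (1−a)S/(4σ).
T⁴ = 0.800·40300/(4·5.67×10⁻⁸) = 1.422×10¹¹ K⁴.
T = (1.422×10¹¹)^(1/4).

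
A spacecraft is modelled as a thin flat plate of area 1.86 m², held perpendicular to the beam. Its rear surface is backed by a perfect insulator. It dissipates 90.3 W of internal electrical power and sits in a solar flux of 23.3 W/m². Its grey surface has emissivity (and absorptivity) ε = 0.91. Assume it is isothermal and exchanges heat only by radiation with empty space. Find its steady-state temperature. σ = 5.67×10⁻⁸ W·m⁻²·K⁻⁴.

At steady state, absorbed solar power + internal power = radiated power.
Absorbed: α·S·A_cross = 0.91·23.3·1.860 = 39.44 W (cross-section A).
Total input = 39.44 + 90.3 = 129.7 W.
Radiated: εσ·A_surf·T⁴ with A_surf = A = 1.860 m².
T⁴ = 129.7/(0.91·5.67×10⁻⁸·1.860) = 1.352×10⁹ K⁴.

T ≈ 192 K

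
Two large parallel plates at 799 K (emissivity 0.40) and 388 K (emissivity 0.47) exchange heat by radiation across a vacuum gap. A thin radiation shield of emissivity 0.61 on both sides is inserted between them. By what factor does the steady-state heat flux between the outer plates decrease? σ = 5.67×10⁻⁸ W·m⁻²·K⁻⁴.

Without shield: q₀ = σΔ(T⁴)/(1/ε₁+1/ε₂−1) with denominator 3.628.
With shield the two gaps are in series; the resistances add: (1/ε₁+1/ε_s−1)+(1/ε_s+1/ε₂−1) = 3.139+2.767 = 5.906.
Heat-flux ratio q₀/q = 5.906/3.628.

factor ≈ 1.63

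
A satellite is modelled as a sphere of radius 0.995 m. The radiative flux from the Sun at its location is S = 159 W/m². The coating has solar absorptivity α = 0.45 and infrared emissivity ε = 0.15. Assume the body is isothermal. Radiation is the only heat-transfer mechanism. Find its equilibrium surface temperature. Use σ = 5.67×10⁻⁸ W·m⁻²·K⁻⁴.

At equilibrium, absorbed power = emitted power.
Absorbing cross-section = πr² = 3.110 m²; emitting surface = 4πr² = 12.44 m² (ratio 4).
αS·A_cross = εσ·A_surf·T⁴  ⇒  T⁴ = αS/(ε·4σ).
T⁴ = 0.450·159/(0.15·4·5.67×10⁻⁸) = 2.103×10⁹ K⁴.
T = (2.103×10⁹)^(1/4).

T ≈ 214 K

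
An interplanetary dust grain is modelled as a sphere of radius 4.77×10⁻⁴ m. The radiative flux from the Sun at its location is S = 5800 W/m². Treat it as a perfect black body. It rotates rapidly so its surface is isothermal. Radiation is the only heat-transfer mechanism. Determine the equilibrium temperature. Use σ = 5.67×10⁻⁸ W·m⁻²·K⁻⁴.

T ≈ 400 K

At equilibrium, absorbed power = emitted power.
Absorbing cross-section = πr² = 7.148×10⁻⁷ m²; emitting surface = 4πr² = 2.859×10⁻⁶ m² (ratio 4).
S·A_cross = εσ·A_surf·T⁴  ⇒  T⁴ = S/(4σ).
T⁴ = 1.00·5800/(4·5.67×10⁻⁸) = 2.557×10¹⁰ K⁴.
T = (2.557×10¹⁰)^(1/4).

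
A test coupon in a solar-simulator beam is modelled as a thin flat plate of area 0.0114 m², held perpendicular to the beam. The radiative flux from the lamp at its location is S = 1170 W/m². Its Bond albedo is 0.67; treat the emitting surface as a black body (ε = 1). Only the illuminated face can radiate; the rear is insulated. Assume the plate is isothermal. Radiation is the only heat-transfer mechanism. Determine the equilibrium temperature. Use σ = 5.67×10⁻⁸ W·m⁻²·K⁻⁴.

T ≈ 287 K

At equilibrium, absorbed power = emitted power.
Absorbing cross-section = A = 0.01140 m²; emitting surface = A = 0.01140 m² (ratio 1).
(1−a)S·A_cross = εσ·A_surf·T⁴  ⇒  T⁴ = (1−a)S/(1σ).
T⁴ = 0.330·1170/(1·5.67×10⁻⁸) = 6.810×10⁹ K⁴.
T = (6.810×10⁹)^(1/4).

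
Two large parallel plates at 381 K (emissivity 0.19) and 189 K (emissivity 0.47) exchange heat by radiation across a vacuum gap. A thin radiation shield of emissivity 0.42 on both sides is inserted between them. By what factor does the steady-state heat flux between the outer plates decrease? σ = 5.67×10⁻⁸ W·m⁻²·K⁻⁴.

factor ≈ 1.59

Without shield: q₀ = σΔ(T⁴)/(1/ε₁+1/ε₂−1) with denominator 6.391.
With shield the two gaps are in series; the resistances add: (1/ε₁+1/ε_s−1)+(1/ε_s+1/ε₂−1) = 6.644+3.509 = 10.15.
Heat-flux ratio q₀/q = 10.15/6.391.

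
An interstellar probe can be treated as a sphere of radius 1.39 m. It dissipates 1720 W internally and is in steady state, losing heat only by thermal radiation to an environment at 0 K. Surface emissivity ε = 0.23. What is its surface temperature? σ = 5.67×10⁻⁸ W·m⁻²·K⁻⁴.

T ≈ 271 K

Steady state: internal power = radiated power, P = εσA T⁴.
Radiating area A = 4πr² = 24.28 m².
T⁴ = P/(εσA) = 1720/(0.23·5.67×10⁻⁸·24.28) = 5.432×10⁹ K⁴.
T = (5.432×10⁹)^(1/4).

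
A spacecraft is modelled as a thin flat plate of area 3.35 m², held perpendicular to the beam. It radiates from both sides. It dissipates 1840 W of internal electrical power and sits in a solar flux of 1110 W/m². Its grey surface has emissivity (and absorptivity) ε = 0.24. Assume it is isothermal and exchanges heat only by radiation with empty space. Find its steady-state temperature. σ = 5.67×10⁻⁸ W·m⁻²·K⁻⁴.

T ≈ 416 K

At steady state, absorbed solar power + internal power = radiated power.
Absorbed: α·S·A_cross = 0.24·1110·3.350 = 892.4 W (cross-section A).
Total input = 892.4 + 1840 = 2732 W.
Radiated: εσ·A_surf·T⁴ with A_surf = 2A = 6.700 m².
T⁴ = 2732/(0.24·5.67×10⁻⁸·6.700) = 2.997×10¹⁰ K⁴.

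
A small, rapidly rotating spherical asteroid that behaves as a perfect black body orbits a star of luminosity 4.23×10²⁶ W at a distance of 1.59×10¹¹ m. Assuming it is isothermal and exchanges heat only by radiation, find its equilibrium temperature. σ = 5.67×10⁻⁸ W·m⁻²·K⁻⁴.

First find the stellar flux at distance d: S = L/(4πd²) = 4.23×10²⁶/(4π·(1.59×10¹¹)²) = 1331 W/m².
For an isothermal sphere, absorbed (1−a)S·πr² = emitted σ·4πr²·T⁴, so T⁴ = (1−a)S/(4σ).
T⁴ = 1.00·1331/(4·5.67×10⁻⁸) = 5.871×10⁹ K⁴.

T ≈ 277 K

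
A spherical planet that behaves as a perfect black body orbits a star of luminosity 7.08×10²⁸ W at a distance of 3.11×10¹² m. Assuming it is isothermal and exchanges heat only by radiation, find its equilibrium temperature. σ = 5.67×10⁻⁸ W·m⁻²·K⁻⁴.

First find the stellar flux at distance d: S = L/(4πd²) = 7.08×10²⁸/(4π·(3.11×10¹²)²) = 582.5 W/m².
For an isothermal sphere, absorbed (1−a)S·πr² = emitted σ·4πr²·T⁴, so T⁴ = (1−a)S/(4σ).
T⁴ = 1.00·582.5/(4·5.67×10⁻⁸) = 2.568×10⁹ K⁴.

T ≈ 225 K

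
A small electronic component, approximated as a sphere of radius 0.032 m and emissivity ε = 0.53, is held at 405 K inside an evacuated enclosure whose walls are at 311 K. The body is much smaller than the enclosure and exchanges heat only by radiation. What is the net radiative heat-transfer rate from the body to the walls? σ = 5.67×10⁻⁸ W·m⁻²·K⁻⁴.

For a small grey body in a large enclosure: P_net = εσA(T_body⁴ − T_wall⁴).
A = 4πr² = 0.01287 m²; T_body⁴ − T_wall⁴ = 2.690×10¹⁰ − 9.355×10⁹ = 1.755×10¹⁰ K⁴.
|P_net| = 0.53·5.67×10⁻⁸·0.01287·1.755×10¹⁰.

P_net ≈ 6.79 W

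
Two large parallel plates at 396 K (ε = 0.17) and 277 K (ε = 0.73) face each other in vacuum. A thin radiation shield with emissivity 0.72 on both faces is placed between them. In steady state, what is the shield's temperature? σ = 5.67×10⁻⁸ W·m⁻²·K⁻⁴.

T_s ≈ 316 K

In steady state the net flux on the hot side equals that on the cold side.
σ(T₁⁴−T_s⁴)/D₁ = σ(T_s⁴−T₂⁴)/D₂, with D₁ = 1/ε₁+1/ε_s−1 = 6.271, D₂ = 1/ε_s+1/ε₂−1 = 1.759.
Solve for T_s⁴: T_s⁴ = (D₂·T₁⁴ + D₁·T₂⁴)/(D₁+D₂) = 9.984×10⁹ K⁴.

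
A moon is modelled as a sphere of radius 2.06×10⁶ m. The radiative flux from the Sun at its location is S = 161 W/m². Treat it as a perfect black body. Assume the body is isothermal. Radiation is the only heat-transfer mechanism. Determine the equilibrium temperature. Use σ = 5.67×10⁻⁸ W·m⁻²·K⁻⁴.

T ≈ 163 K

At equilibrium, absorbed power = emitted power.
Absorbing cross-section = πr² = 1.333×10¹³ m²; emitting surface = 4πr² = 5.333×10¹³ m² (ratio 4).
S·A_cross = εσ·A_surf·T⁴  ⇒  T⁴ = S/(4σ).
T⁴ = 1.00·161/(4·5.67×10⁻⁸) = 7.099×10⁸ K⁴.
T = (7.099×10⁸)^(1/4).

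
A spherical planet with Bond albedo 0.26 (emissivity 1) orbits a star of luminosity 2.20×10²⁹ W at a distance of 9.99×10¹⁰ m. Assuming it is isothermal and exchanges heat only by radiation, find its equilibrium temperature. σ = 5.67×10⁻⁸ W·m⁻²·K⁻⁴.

First find the stellar flux at distance d: S = L/(4πd²) = 2.20×10²⁹/(4π·(9.99×10¹⁰)²) = 1.754×10⁶ W/m².
For an isothermal sphere, absorbed (1−a)S·πr² = emitted σ·4πr²·T⁴, so T⁴ = (1−a)S/(4σ).
T⁴ = 0.740·1.754×10⁶/(4·5.67×10⁻⁸) = 5.724×10¹² K⁴.

T ≈ 1550 K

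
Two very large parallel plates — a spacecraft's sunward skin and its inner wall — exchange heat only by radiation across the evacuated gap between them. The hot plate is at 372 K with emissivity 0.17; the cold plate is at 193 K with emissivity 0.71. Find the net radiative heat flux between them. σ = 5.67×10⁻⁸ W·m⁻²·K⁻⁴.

For two infinite grey parallel plates, q = σ(T₁⁴ − T₂⁴)/(1/ε₁ + 1/ε₂ − 1).
T₁⁴ − T₂⁴ = 1.915×10¹⁰ − 1.387×10⁹ = 1.776×10¹⁰ K⁴.
1/ε₁ + 1/ε₂ − 1 = 5.882 + 1.408 − 1 = 6.291.
q = 5.67×10⁻⁸ × 1.776×10¹⁰ / 6.291.

q ≈ 160 W/m²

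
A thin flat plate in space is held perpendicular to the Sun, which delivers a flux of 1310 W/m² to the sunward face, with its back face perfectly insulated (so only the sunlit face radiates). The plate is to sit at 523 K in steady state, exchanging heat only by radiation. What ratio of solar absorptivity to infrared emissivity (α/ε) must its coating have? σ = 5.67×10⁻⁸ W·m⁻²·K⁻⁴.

α/ε ≈ 3.24

Balance: αS·A = εσ·1A·T⁴ ⇒ α/ε = σT⁴/S.
α/ε = 5.67×10⁻⁸·(523)⁴/1310 = 5.67×10⁻⁸·7.482×10¹⁰/1310.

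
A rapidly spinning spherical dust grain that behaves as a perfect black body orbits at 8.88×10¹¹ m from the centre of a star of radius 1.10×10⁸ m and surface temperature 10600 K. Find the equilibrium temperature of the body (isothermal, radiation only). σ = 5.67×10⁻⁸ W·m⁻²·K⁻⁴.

T ≈ 83.4 K

The star's surface emits σT_*⁴; at distance d the flux is S = σT_*⁴(R_*/d)².
S = 5.67×10⁻⁸·(10600)⁴·(1.10×10⁸/8.88×10¹¹)² = 10.98 W/m².
For an isothermal sphere T⁴ = (1−a)S/(4σ) = 4.843×10⁷ K⁴.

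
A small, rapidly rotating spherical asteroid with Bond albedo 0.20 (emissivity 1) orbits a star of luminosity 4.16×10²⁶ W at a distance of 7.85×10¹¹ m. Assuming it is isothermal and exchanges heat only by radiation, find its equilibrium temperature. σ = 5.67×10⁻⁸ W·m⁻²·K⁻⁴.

First find the stellar flux at distance d: S = L/(4πd²) = 4.16×10²⁶/(4π·(7.85×10¹¹)²) = 53.72 W/m².
For an isothermal sphere, absorbed (1−a)S·πr² = emitted σ·4πr²·T⁴, so T⁴ = (1−a)S/(4σ).
T⁴ = 0.800·53.72/(4·5.67×10⁻⁸) = 1.895×10⁸ K⁴.

T ≈ 117 K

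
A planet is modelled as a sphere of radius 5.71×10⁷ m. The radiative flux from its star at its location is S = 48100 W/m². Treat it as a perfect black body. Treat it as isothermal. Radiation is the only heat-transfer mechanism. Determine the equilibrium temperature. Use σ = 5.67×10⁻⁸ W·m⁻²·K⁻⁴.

T ≈ 679 K

At equilibrium, absorbed power = emitted power.
Absorbing cross-section = πr² = 1.024×10¹⁶ m²; emitting surface = 4πr² = 4.097×10¹⁶ m² (ratio 4).
S·A_cross = εσ·A_surf·T⁴  ⇒  T⁴ = S/(4σ).
T⁴ = 1.00·48100/(4·5.67×10⁻⁸) = 2.121×10¹¹ K⁴.
T = (2.121×10¹¹)^(1/4).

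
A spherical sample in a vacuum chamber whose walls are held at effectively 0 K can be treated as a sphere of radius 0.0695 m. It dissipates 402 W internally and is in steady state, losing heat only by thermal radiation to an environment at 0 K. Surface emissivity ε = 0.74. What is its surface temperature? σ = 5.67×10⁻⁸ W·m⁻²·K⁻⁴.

T ≈ 630 K

Steady state: internal power = radiated power, P = εσA T⁴.
Radiating area A = 4πr² = 0.06070 m².
T⁴ = P/(εσA) = 402/(0.74·5.67×10⁻⁸·0.06070) = 1.578×10¹¹ K⁴.
T = (1.578×10¹¹)^(1/4).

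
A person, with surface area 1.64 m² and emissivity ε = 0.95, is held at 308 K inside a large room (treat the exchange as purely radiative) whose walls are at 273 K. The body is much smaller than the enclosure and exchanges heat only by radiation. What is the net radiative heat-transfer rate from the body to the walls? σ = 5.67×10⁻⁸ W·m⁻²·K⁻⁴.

P_net ≈ 304 W

For a small grey body in a large enclosure: P_net = εσA(T_body⁴ − T_wall⁴).
A = 1.64 m²; T_body⁴ − T_wall⁴ = 8.999×10⁹ − 5.555×10⁹ = 3.445×10⁹ K⁴.
|P_net| = 0.95·5.67×10⁻⁸·1.640·3.445×10⁹.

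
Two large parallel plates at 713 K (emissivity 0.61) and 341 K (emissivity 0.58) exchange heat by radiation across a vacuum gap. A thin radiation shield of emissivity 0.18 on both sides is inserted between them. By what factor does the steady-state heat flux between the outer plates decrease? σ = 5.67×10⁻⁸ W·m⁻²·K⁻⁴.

factor ≈ 5.28

Without shield: q₀ = σΔ(T⁴)/(1/ε₁+1/ε₂−1) with denominator 2.363.
With shield the two gaps are in series; the resistances add: (1/ε₁+1/ε_s−1)+(1/ε_s+1/ε₂−1) = 6.195+6.280 = 12.47.
Heat-flux ratio q₀/q = 12.47/2.363.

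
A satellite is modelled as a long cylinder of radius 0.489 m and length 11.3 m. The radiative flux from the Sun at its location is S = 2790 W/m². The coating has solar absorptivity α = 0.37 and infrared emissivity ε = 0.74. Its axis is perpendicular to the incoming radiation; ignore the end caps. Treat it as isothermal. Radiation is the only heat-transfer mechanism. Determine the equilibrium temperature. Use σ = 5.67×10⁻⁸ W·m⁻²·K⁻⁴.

T ≈ 297 K

At equilibrium, absorbed power = emitted power.
Absorbing cross-section = 2rL = 11.05 m²; emitting surface = 2πrL = 34.72 m² (ratio π).
αS·A_cross = εσ·A_surf·T⁴  ⇒  T⁴ = αS/(ε·πσ).
T⁴ = 0.370·2790/(0.74·π·5.67×10⁻⁸) = 7.831×10⁹ K⁴.
T = (7.831×10⁹)^(1/4).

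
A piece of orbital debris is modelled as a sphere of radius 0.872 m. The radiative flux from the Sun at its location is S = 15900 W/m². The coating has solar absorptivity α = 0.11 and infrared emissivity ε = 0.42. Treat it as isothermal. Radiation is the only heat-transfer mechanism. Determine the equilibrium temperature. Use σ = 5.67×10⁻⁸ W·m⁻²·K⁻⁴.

At equilibrium, absorbed power = emitted power.
Absorbing cross-section = πr² = 2.389 m²; emitting surface = 4πr² = 9.555 m² (ratio 4).
αS·A_cross = εσ·A_surf·T⁴  ⇒  T⁴ = αS/(ε·4σ).
T⁴ = 0.110·15900/(0.42·4·5.67×10⁻⁸) = 1.836×10¹⁰ K⁴.
T = (1.836×10¹⁰)^(1/4).

T ≈ 368 K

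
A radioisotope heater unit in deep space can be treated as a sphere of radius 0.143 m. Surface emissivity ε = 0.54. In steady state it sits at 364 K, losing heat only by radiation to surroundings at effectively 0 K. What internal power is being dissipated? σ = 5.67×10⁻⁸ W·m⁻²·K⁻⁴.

Steady state: P = εσA T⁴.
A = 4πr² = 0.2570 m²; T⁴ = (364)⁴ = 1.756×10¹⁰ K⁴.
P = 0.54 × 5.67×10⁻⁸ × 0.2570 × 1.756×10¹⁰.

P ≈ 138 W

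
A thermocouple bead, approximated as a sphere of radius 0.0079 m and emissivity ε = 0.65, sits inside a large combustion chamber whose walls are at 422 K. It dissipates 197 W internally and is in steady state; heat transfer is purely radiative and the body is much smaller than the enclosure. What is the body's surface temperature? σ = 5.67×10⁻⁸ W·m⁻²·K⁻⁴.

T ≈ 1620 K

For a small grey body in a large enclosure, net radiated power = εσA(T⁴ − T_w⁴).
Steady state: P = εσA(T⁴ − T_w⁴) with A = 4πr² = 7.843×10⁻⁴ m².
T⁴ = P/(εσA) + T_w⁴ = 197/(0.65·5.67×10⁻⁸·7.843×10⁻⁴) + (422)⁴
    = 6.816×10¹² + 3.171×10¹⁰ = 6.847×10¹² K⁴.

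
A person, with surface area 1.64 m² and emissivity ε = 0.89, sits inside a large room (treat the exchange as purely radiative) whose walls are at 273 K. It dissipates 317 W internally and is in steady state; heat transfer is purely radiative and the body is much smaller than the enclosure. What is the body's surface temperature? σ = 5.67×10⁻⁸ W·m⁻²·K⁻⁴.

T ≈ 311 K

For a small grey body in a large enclosure, net radiated power = εσA(T⁴ − T_w⁴).
Steady state: P = εσA(T⁴ − T_w⁴) with A = 1.64 m².
T⁴ = P/(εσA) + T_w⁴ = 317/(0.89·5.67×10⁻⁸·1.640) + (273)⁴
    = 3.830×10⁹ + 5.555×10⁹ = 9.385×10⁹ K⁴.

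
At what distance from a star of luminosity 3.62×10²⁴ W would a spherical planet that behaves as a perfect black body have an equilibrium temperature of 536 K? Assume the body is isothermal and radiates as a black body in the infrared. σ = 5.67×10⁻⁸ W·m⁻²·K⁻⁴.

d ≈ 3.92×10⁹ m

For an isothermal black-emitting sphere, (1−a)S·πr² = σ·4πr²·T⁴ ⇒ S = 4σT⁴/(1−a).
S = 4·5.67×10⁻⁸·(536)⁴/1.00 = 18720 W/m².
Flux falls as S = L/(4πd²), so d = √(L/(4πS)) = √(3.62×10²⁴/(4π·18720)).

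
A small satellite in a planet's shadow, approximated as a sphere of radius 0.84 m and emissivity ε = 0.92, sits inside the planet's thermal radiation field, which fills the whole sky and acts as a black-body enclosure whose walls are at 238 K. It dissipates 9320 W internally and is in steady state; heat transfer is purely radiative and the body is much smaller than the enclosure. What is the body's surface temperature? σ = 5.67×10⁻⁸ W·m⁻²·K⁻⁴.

T ≈ 391 K

For a small grey body in a large enclosure, net radiated power = εσA(T⁴ − T_w⁴).
Steady state: P = εσA(T⁴ − T_w⁴) with A = 4πr² = 8.867 m².
T⁴ = P/(εσA) + T_w⁴ = 9320/(0.92·5.67×10⁻⁸·8.867) + (238)⁴
    = 2.015×10¹⁰ + 3.209×10⁹ = 2.336×10¹⁰ K⁴.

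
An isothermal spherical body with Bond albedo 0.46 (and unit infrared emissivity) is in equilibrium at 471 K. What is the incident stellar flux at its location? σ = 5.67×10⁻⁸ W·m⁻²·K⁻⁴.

S ≈ 20700 W/m²

(1−a)S·πr² = σ·4πr²·T⁴ ⇒ S = 4σT⁴/(1−a).
S = 4·5.67×10⁻⁸·4.921×10¹⁰/0.540.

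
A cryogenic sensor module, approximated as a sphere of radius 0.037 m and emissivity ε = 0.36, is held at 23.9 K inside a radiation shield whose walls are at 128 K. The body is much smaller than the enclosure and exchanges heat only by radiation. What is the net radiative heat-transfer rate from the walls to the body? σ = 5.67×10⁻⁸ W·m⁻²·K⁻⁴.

P_net ≈ 0.0941 W

For a small grey body in a large enclosure: P_net = εσA(T_body⁴ − T_wall⁴).
A = 4πr² = 0.01720 m²; T_body⁴ − T_wall⁴ = 3.263×10⁵ − 2.684×10⁸ = -2.681×10⁸ K⁴.
|P_net| = 0.36·5.67×10⁻⁸·0.01720·2.681×10⁸.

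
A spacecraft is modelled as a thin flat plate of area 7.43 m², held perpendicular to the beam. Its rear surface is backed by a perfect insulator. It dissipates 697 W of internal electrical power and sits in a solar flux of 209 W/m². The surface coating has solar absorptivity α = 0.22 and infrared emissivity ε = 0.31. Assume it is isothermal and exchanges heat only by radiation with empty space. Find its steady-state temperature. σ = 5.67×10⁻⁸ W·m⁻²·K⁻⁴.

At steady state, absorbed solar power + internal power = radiated power.
Absorbed: α·S·A_cross = 0.22·209·7.430 = 341.6 W (cross-section A).
Total input = 341.6 + 697 = 1039 W.
Radiated: εσ·A_surf·T⁴ with A_surf = A = 7.430 m².
T⁴ = 1039/(0.31·5.67×10⁻⁸·7.430) = 7.953×10⁹ K⁴.

T ≈ 299 K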